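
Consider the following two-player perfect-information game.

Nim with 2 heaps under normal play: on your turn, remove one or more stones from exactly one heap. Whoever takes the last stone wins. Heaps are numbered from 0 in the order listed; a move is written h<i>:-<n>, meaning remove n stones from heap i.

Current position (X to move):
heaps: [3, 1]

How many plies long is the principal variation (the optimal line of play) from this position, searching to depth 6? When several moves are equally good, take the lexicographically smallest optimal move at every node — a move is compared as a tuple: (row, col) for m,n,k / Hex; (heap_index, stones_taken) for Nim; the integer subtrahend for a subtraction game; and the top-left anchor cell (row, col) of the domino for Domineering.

PV length from [(3,1)]: 3 plies

ply 1, X at (3,1) | h0:-1=-1→(2,1); h0:-2=+1→(1,1)*; h0:-3=-1→(0,1); h1:-1=-1→(3,0)
ply 2, O at (1,1) | h0:-1=-1→(0,1)*; h1:-1=-1→(1,0)
ply 3, X at (0,1) | h1:-1=+1→(0,0)*
ply 4: (0,0) is terminal -1 (O); from (3,1) depth 6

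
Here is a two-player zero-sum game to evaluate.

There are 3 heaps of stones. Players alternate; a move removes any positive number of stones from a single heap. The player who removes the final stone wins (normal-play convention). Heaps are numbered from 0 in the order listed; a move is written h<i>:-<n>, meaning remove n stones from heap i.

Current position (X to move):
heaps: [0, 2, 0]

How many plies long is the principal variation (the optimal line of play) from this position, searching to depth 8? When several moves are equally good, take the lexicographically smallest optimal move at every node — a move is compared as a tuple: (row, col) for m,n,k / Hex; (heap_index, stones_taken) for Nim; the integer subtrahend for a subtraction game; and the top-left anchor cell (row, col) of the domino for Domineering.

PV length from [(0,2,0)]: 1 ply

[(0,2,0)] X move#1: h1:-1:-1/(0,1,0), h1:-2:+1/(0,0,0)*
[(0,0,0)] end (terminal -1, O#2); searched (0,2,0) to 8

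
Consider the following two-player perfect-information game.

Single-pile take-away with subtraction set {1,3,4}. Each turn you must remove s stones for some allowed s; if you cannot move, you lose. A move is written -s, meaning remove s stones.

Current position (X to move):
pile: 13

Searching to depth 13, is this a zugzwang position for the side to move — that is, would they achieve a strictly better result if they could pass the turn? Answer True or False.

zugzwang(13, X) = False

[13] X move#1: -1:-1/12, -3:-1/10, -4:+1/9*
[9] O move#2: -1:-1/8*, -3:-1/6, -4:-1/5
[8] X move#3: -1:+1/7*, -3:-1/5, -4:-1/4
[7] O move#4: -1:-1/6*, -3:-1/4, -4:-1/3
[6] X move#5: -1:-1/5, -3:-1/3, -4:+1/2*
[2] O move#6: -1:-1/1*
[1] X move#7: -1:+1/0*
[0] end (terminal -1, O#8); searched 13 to 13
if X skipped the turn, O would face:
~ [13] O move#1: -1:-1/12, -3:-1/10, -4:+1/9*
~ [9] X move#2: -1:-1/8*, -3:-1/6, -4:-1/5
~ [8] O move#3: -1:+1/7*, -3:-1/5, -4:-1/4
~ [7] X move#4: -1:-1/6*, -3:-1/4, -4:-1/3
~ [6] O move#5: -1:-1/5, -3:-1/3, -4:+1/2*
~ [2] X move#6: -1:-1/1*
~ [1] O move#7: -1:+1/0*
~ [0] end (terminal -1, X#8); searched 13 to 13
compare (X): move=+1 vs pass=-1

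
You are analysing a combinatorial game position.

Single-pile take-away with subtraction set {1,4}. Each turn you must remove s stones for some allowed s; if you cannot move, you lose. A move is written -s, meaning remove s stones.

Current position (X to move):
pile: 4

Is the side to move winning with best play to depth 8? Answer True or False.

[4] X move#1: -1:-1/3, -4:+1/0*
[0] end (terminal -1, O#2); searched 4 to 8

X winning at [4]: True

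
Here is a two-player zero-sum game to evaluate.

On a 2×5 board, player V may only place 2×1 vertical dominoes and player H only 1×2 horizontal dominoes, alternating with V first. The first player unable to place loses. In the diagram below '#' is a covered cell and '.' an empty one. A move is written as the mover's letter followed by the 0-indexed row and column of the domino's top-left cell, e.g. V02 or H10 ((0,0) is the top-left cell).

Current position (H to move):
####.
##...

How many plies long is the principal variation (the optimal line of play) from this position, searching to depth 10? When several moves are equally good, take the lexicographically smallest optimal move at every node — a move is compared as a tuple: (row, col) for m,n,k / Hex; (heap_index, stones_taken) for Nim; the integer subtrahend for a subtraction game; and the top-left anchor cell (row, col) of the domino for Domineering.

PV length from [####./##...]: 1 ply

ply 1, H at ####./##... | H12=-1→####./####.; H13=+1→####./##.##*
ply 2: ####./##.## is terminal -1 (V); from ####./##... depth 10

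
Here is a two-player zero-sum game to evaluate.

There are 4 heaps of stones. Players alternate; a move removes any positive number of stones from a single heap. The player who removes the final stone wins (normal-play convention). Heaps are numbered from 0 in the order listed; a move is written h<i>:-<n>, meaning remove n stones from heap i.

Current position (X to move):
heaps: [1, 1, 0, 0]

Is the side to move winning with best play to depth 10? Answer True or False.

X winning at [(1,1,0,0)]: False

[(1,1,0,0)] X move#1: h0:-1:-1/(0,1,0,0)*, h1:-1:-1/(1,0,0,0)
[(0,1,0,0)] O move#2: h1:-1:+1/(0,0,0,0)*
[(0,0,0,0)] end (terminal -1, X#3); searched (1,1,0,0) to 10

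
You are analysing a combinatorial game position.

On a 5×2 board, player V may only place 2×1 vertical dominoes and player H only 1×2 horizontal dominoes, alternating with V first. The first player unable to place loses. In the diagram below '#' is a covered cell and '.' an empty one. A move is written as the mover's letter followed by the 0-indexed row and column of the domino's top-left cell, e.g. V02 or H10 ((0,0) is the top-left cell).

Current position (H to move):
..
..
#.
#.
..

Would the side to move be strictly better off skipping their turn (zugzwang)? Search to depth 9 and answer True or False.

zugzwang(../../#./#./.., H) = False

p1 H@[../../#./#./..]: H00[##/../#./#./..]+1* H10[../##/#./#./..]+1 H40[../../#./#./##]-1
p2 V@[##/../#./#./..]: V11[##/.#/##/#./..]-1* V21[##/../##/##/..]-1 V31[##/../#./##/.#]-1
p3 H@[##/.#/##/#./..]: H40[##/.#/##/#./##]+1*
p4 V@[##/.#/##/#./##] terminal -1; root [../../#./#./..] d9
if H skipped the turn, V would face:
~ p1 V@[../../#./#./..]: V00[#./#./#./#./..]+1* V01[.#/.#/#./#./..]+1 V11[../.#/##/#./..]+1 V21[../../##/##/..]-1 V31[../../#./##/.#]-1
~ p2 H@[#./#./#./#./..]: H40[#./#./#./#./##]-1*
~ p3 V@[#./#./#./#./##]: V01[##/##/#./#./##]+1* V11[#./##/##/#./##]+1 V21[#./#./##/##/##]+1
~ p4 H@[##/##/#./#./##] terminal -1; root [../../#./#./..] d9
compare (H): move=+1 vs pass=-1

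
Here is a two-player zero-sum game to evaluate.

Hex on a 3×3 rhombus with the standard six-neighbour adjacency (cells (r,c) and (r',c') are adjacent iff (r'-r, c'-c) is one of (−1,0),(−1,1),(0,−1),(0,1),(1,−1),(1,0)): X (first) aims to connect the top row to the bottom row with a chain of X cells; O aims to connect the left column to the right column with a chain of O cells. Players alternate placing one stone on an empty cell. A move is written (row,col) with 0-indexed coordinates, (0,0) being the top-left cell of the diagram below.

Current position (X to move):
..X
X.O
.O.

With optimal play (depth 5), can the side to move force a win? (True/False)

[..X/X.O/.O.] X move#1: (0,0):-1/X.X/X.O/.O., (0,1):-1/.XX/X.O/.O., (1,1):-1/..X/XXO/.O., (2,0):+1/..X/X.O/XO.*, (2,2):-1/..X/X.O/.OX
[..X/X.O/XO.] O move#2: (0,0):-1/O.X/X.O/XO.*, (0,1):-1/.OX/X.O/XO., (1,1):-1/..X/XOO/XO., (2,2):-1/..X/X.O/XOO
[O.X/X.O/XO.] X move#3: (0,1):+1/OXX/X.O/XO.*, (1,1):+1/O.X/XXO/XO., (2,2):+1/O.X/X.O/XOX
[OXX/X.O/XO.] end (terminal -1, O#4); searched ..X/X.O/.O. to 5

X winning at [..X/X.O/.O.]: True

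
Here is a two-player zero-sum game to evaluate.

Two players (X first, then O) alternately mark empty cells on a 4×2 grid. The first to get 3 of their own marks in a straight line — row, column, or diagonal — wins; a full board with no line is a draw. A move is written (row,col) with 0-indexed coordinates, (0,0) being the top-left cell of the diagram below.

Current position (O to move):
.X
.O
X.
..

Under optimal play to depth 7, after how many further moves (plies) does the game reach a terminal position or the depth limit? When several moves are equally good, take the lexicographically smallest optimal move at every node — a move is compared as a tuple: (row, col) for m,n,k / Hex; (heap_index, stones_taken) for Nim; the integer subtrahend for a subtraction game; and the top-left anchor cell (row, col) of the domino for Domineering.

PV length from [.X/.O/X./..]: 5 plies

p1 O@[.X/.O/X./..]: (0,0)[OX/.O/X./..]+0* (1,0)[.X/OO/X./..]+0 (2,1)[.X/.O/XO/..]+0 (3,0)[.X/.O/X./O.]+0 (3,1)[.X/.O/X./.O]+0
p2 X@[OX/.O/X./..]: (1,0)[OX/XO/X./..]+0* (2,1)[OX/.O/XX/..]+0 (3,0)[OX/.O/X./X.]+0 (3,1)[OX/.O/X./.X]+0
p3 O@[OX/XO/X./..]: (2,1)[OX/XO/XO/..]-1 (3,0)[OX/XO/X./O.]+0* (3,1)[OX/XO/X./.O]-1
p4 X@[OX/XO/X./O.]: (2,1)[OX/XO/XX/O.]+0* (3,1)[OX/XO/X./OX]+0
p5 O@[OX/XO/XX/O.]: (3,1)[OX/XO/XX/OO]+0*
p6 X@[OX/XO/XX/OO] terminal +0; root [.X/.O/X./..] d7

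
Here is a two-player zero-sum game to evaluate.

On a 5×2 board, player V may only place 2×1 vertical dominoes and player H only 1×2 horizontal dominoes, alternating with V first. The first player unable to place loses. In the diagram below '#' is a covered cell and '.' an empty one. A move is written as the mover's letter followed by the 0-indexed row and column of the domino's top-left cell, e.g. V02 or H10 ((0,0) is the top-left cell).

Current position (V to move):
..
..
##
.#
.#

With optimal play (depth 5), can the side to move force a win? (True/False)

ply 1, V at ../../##/.#/.# | V00=+1→#./#./##/.#/.#*; V01=+1→.#/.#/##/.#/.#; V30=-1→../../##/##/##
ply 2: #./#./##/.#/.# is terminal -1 (H); from ../../##/.#/.# depth 5

V winning at [../../##/.#/.#]: True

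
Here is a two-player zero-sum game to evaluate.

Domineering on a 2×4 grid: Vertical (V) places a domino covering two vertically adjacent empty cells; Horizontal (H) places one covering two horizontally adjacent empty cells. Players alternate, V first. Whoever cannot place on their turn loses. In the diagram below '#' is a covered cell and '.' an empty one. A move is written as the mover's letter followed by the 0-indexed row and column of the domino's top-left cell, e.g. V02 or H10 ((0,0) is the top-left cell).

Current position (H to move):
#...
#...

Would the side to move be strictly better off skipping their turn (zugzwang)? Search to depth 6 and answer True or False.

[#.../#...] H move#1: H01:+1/###./#...*, H02:+1/#.##/#..., H11:+1/#.../###., H12:+1/#.../#.##
[###./#...] V move#2: V03:-1/####/#..#*
[####/#..#] H move#3: H11:+1/####/####*
[####/####] end (terminal -1, V#4); searched #.../#... to 6
pass branch (V moves first from the same position):
  | [#.../#...] V move#1: V01:-1/##../##.., V02:+1/#.#./#.#.*, V03:-1/#..#/#..#
  | [#.#./#.#.] end (terminal -1, H#2); searched #.../#... to 6
H moving scores +1; H passing scores -1

zugzwang(#.../#..., H) = False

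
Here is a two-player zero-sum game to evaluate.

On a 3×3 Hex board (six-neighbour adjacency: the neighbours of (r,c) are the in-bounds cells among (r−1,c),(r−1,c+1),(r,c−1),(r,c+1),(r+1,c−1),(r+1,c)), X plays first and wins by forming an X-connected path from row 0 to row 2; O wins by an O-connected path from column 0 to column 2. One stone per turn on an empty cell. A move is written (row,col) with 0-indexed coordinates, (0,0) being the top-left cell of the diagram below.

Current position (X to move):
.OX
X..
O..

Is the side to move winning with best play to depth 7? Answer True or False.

[.OX/X../O..] X move#1: (0,0):-1/XOX/X../O.., (1,1):-1/.OX/XX./O.., (1,2):+1/.OX/X.X/O..*, (2,1):+1/.OX/X../OX., (2,2):-1/.OX/X../O.X
[.OX/X.X/O..] O move#2: (0,0):-1/OOX/X.X/O..*, (1,1):-1/.OX/XOX/O.., (2,1):-1/.OX/X.X/OO., (2,2):-1/.OX/X.X/O.O
[OOX/X.X/O..] X move#3: (1,1):+1/OOX/XXX/O..*, (2,1):+1/OOX/X.X/OX., (2,2):+1/OOX/X.X/O.X
[OOX/XXX/O..] O move#4: (2,1):-1/OOX/XXX/OO.*, (2,2):-1/OOX/XXX/O.O
[OOX/XXX/OO.] X move#5: (2,2):+1/OOX/XXX/OOX*
[OOX/XXX/OOX] end (terminal -1, O#6); searched .OX/X../O.. to 7

X winning at [.OX/X../O..]: True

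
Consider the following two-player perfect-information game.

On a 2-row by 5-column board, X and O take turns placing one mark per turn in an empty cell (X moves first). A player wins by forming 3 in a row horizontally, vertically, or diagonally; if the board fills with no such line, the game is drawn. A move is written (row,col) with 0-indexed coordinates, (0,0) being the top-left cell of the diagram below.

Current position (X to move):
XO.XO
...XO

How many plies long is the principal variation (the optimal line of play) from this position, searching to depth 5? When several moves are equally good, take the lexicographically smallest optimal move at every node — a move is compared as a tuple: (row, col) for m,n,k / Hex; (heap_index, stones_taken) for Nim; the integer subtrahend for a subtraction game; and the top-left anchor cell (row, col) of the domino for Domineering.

p1 X@[XO.XO/...XO]: (0,2)[XOXXO/...XO]+0* (1,0)[XO.XO/X..XO]+0 (1,1)[XO.XO/.X.XO]+0 (1,2)[XO.XO/..XXO]+0
p2 O@[XOXXO/...XO]: (1,0)[XOXXO/O..XO]+0* (1,1)[XOXXO/.O.XO]+0 (1,2)[XOXXO/..OXO]+0
p3 X@[XOXXO/O..XO]: (1,1)[XOXXO/OX.XO]+0* (1,2)[XOXXO/O.XXO]+0
p4 O@[XOXXO/OX.XO]: (1,2)[XOXXO/OXOXO]+0*
p5 X@[XOXXO/OXOXO] terminal +0; root [XO.XO/...XO] d5

PV length from [XO.XO/...XO]: 4 plies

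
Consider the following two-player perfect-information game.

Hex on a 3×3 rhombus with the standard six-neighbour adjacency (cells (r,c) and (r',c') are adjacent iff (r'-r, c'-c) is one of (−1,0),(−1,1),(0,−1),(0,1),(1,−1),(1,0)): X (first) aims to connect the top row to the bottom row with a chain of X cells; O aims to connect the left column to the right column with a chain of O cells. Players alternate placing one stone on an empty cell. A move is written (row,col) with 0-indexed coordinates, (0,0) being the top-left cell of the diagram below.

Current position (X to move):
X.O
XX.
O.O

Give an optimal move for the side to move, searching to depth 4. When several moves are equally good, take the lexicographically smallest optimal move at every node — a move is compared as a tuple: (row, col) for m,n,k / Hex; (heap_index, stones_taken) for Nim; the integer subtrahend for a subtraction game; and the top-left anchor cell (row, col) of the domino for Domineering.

X's best at [X.O/XX./O.O]: (2,1)

[X.O/XX./O.O] X move#1: (0,1):-1/XXO/XX./O.O, (1,2):-1/X.O/XXX/O.O, (2,1):+1/X.O/XX./OXO*
[X.O/XX./OXO] end (terminal -1, O#2); searched X.O/XX./O.O to 4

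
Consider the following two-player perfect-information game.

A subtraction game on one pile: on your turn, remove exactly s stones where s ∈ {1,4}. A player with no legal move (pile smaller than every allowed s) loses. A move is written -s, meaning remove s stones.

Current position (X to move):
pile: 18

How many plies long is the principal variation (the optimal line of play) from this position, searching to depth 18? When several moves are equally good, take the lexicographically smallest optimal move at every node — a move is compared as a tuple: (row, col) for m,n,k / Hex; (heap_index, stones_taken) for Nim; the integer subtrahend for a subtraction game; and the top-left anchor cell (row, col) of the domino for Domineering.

[18] X move#1: -1:+1/17*, -4:-1/14
[17] O move#2: -1:-1/16*, -4:-1/13
[16] X move#3: -1:+1/15*, -4:+1/12
[15] O move#4: -1:-1/14*, -4:-1/11
[14] X move#5: -1:-1/13, -4:+1/10*
[10] O move#6: -1:-1/9*, -4:-1/6
[9] X move#7: -1:-1/8, -4:+1/5*
[5] O move#8: -1:-1/4*, -4:-1/1
[4] X move#9: -1:-1/3, -4:+1/0*
[0] end (terminal -1, O#10); searched 18 to 18

PV length from [18]: 9 plies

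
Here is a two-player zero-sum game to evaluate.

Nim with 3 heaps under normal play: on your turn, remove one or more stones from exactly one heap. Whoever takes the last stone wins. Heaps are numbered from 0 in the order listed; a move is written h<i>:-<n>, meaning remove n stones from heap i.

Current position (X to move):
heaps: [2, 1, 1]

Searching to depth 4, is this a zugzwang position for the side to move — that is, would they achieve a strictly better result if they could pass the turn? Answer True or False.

zugzwang((2,1,1), X) = False

ply 1, X at (2,1,1) | h0:-1=-1→(1,1,1); h0:-2=+1→(0,1,1)*; h1:-1=-1→(2,0,1); h2:-1=-1→(2,1,0)
ply 2, O at (0,1,1) | h1:-1=-1→(0,0,1)*; h2:-1=-1→(0,1,0)
ply 3, X at (0,0,1) | h2:-1=+1→(0,0,0)*
ply 4: (0,0,0) is terminal -1 (O); from (2,1,1) depth 4
if X skipped the turn, O would face:
~ ply 1, O at (2,1,1) | h0:-1=-1→(1,1,1); h0:-2=+1→(0,1,1)*; h1:-1=-1→(2,0,1); h2:-1=-1→(2,1,0)
~ ply 2, X at (0,1,1) | h1:-1=-1→(0,0,1)*; h2:-1=-1→(0,1,0)
~ ply 3, O at (0,0,1) | h2:-1=+1→(0,0,0)*
~ ply 4: (0,0,0) is terminal -1 (X); from (2,1,1) depth 4
compare (X): move=+1 vs pass=-1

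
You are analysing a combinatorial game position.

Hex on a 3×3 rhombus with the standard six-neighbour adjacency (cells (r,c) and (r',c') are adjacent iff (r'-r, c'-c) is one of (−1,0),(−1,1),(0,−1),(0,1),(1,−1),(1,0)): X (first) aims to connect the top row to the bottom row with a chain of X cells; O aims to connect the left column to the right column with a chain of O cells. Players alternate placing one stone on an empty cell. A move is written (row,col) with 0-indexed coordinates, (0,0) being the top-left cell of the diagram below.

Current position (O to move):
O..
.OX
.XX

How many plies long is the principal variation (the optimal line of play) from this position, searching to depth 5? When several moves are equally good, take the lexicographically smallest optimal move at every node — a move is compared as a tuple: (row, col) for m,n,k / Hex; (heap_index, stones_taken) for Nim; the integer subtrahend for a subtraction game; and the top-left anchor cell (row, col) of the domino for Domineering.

[O../.OX/.XX] O move#1: (0,1):-1/OO./.OX/.XX, (0,2):+1/O.O/.OX/.XX*, (1,0):-1/O../OOX/.XX, (2,0):-1/O../.OX/OXX
[O.O/.OX/.XX] X move#2: (0,1):-1/OXO/.OX/.XX*, (1,0):-1/O.O/XOX/.XX, (2,0):-1/O.O/.OX/XXX
[OXO/.OX/.XX] O move#3: (1,0):+1/OXO/OOX/.XX*, (2,0):+1/OXO/.OX/OXX
[OXO/OOX/.XX] end (terminal -1, X#4); searched O../.OX/.XX to 5

PV length from [O../.OX/.XX]: 3 plies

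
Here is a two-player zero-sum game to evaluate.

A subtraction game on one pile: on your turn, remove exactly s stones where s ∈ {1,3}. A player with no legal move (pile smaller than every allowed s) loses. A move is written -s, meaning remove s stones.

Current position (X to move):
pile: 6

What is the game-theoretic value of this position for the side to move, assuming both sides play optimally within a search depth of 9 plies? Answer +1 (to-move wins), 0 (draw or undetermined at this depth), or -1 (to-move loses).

value(6, X) = -1

ply 1, X at 6 | -1=-1→5*; -3=-1→3
ply 2, O at 5 | -1=+1→4*; -3=+1→2
ply 3, X at 4 | -1=-1→3*; -3=-1→1
ply 4, O at 3 | -1=+1→2*; -3=+1→0
ply 5, X at 2 | -1=-1→1*
ply 6, O at 1 | -1=+1→0*
ply 7: 0 is terminal -1 (X); from 6 depth 9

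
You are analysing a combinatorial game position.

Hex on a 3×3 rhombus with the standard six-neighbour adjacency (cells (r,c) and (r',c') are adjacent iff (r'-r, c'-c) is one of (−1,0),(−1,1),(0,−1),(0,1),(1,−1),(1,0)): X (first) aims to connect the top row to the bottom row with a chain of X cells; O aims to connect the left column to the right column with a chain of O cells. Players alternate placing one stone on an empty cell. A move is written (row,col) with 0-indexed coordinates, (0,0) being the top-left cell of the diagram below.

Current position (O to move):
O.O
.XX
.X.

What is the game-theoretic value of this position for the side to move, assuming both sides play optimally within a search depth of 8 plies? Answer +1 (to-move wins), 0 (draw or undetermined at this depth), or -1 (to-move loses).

value(O.O/.XX/.X., O) = +1

[O.O/.XX/.X.] O move#1: (0,1):+1/OOO/.XX/.X.*, (1,0):-1/O.O/OXX/.X., (2,0):-1/O.O/.XX/OX., (2,2):-1/O.O/.XX/.XO
[OOO/.XX/.X.] end (terminal -1, X#2); searched O.O/.XX/.X. to 8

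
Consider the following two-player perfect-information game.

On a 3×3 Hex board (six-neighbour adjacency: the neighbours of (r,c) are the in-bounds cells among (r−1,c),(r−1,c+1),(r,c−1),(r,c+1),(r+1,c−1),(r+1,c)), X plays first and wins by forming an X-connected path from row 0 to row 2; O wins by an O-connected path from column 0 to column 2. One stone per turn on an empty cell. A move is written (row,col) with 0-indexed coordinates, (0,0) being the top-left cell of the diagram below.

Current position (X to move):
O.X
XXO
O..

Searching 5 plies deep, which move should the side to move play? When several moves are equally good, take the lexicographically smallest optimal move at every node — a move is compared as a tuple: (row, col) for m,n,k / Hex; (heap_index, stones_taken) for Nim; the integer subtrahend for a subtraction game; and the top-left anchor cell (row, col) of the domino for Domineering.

X's best at [O.X/XXO/O..]: (2,1)

ply 1, X at O.X/XXO/O.. | (0,1)=-1→OXX/XXO/O..; (2,1)=+1→O.X/XXO/OX.*; (2,2)=-1→O.X/XXO/O.X
ply 2: O.X/XXO/OX. is terminal -1 (O); from O.X/XXO/O.. depth 5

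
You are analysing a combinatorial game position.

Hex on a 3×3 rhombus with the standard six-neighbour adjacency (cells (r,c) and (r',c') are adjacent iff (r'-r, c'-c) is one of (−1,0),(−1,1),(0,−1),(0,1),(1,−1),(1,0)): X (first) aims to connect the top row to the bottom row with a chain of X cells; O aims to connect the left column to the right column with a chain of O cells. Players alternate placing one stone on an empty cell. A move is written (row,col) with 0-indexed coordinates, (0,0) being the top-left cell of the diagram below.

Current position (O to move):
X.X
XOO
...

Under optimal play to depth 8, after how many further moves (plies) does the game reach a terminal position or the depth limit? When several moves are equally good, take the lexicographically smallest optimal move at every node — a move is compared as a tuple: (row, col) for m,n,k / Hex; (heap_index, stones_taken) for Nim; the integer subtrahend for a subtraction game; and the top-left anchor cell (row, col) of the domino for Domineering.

PV length from [X.X/XOO/...]: 1 ply

[X.X/XOO/...] O move#1: (0,1):-1/XOX/XOO/..., (2,0):+1/X.X/XOO/O..*, (2,1):-1/X.X/XOO/.O., (2,2):-1/X.X/XOO/..O
[X.X/XOO/O..] end (terminal -1, X#2); searched X.X/XOO/... to 8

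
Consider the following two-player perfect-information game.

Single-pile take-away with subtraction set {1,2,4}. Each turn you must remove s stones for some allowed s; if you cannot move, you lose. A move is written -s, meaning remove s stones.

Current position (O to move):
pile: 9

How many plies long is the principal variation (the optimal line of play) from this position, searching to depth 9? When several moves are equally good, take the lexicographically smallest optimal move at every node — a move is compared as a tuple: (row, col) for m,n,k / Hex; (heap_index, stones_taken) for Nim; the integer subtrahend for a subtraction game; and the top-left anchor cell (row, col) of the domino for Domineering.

p1 O@[9]: -1[8]-1* -2[7]-1 -4[5]-1
p2 X@[8]: -1[7]-1 -2[6]+1* -4[4]-1
p3 O@[6]: -1[5]-1* -2[4]-1 -4[2]-1
p4 X@[5]: -1[4]-1 -2[3]+1* -4[1]-1
p5 O@[3]: -1[2]-1* -2[1]-1
p6 X@[2]: -1[1]-1 -2[0]+1*
p7 O@[0] terminal -1; root [9] d9

PV length from [9]: 6 plies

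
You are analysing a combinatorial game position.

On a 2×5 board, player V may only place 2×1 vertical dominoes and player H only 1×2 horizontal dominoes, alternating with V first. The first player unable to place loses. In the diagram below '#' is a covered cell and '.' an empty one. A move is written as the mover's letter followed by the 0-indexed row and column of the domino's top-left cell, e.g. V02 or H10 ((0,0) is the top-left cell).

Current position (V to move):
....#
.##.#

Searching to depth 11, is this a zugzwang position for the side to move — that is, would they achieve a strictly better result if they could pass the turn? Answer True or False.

zugzwang(....#/.##.#, V) = True

[....#/.##.#] V move#1: V00:-1/#...#/###.#*, V03:-1/...##/.####
[#...#/###.#] H move#2: H01:-1/###.#/###.#, H02:+1/#.###/###.#*
[#.###/###.#] end (terminal -1, V#3); searched ....#/.##.# to 11
pass branch (H moves first from the same position):
  | [....#/.##.#] H move#1: H00:-1/##..#/.##.#*, H01:-1/.##.#/.##.#, H02:-1/..###/.##.#
  | [##..#/.##.#] V move#2: V03:+1/##.##/.####*
  | [##.##/.####] end (terminal -1, H#3); searched ....#/.##.# to 11
V moving scores -1; V passing scores +1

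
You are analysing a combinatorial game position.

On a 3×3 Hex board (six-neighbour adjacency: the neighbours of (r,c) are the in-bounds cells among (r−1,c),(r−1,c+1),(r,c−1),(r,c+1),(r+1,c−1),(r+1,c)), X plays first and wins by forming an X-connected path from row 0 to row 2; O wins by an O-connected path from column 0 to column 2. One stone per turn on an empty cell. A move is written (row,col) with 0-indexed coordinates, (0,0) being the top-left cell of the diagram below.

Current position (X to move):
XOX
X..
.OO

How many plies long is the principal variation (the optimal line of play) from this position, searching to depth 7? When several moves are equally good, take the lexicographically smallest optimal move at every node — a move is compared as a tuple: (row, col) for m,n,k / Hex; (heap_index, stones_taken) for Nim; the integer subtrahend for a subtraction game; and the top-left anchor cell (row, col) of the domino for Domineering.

ply 1, X at XOX/X../.OO | (1,1)=-1→XOX/XX./.OO; (1,2)=-1→XOX/X.X/.OO; (2,0)=+1→XOX/X../XOO*
ply 2: XOX/X../XOO is terminal -1 (O); from XOX/X../.OO depth 7

PV length from [XOX/X../.OO]: 1 ply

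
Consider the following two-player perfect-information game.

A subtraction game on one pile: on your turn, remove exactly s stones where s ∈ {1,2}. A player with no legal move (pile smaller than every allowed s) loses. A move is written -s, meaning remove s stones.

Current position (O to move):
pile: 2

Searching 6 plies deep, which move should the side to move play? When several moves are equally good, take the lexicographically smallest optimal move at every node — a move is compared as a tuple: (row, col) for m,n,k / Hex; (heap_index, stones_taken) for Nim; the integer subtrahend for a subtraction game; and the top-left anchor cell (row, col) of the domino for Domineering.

p1 O@[2]: -1[1]-1 -2[0]+1*
p2 X@[0] terminal -1; root [2] d6

O's best at [2]: -2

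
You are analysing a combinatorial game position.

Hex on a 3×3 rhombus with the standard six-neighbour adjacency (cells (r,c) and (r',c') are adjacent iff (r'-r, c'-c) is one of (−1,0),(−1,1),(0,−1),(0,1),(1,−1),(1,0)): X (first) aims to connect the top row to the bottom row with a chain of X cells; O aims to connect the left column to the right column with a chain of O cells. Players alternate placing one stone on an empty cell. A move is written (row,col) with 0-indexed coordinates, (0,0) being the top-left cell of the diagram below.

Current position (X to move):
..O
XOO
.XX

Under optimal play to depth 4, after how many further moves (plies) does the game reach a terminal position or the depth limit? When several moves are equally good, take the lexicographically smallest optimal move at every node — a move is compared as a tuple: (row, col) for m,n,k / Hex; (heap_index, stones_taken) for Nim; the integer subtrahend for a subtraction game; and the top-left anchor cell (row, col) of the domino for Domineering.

PV length from [..O/XOO/.XX]: 3 plies

p1 X@[..O/XOO/.XX]: (0,0)[X.O/XOO/.XX]-1 (0,1)[.XO/XOO/.XX]-1 (2,0)[..O/XOO/XXX]+1*
p2 O@[..O/XOO/XXX]: (0,0)[O.O/XOO/XXX]-1* (0,1)[.OO/XOO/XXX]-1
p3 X@[O.O/XOO/XXX]: (0,1)[OXO/XOO/XXX]+1*
p4 O@[OXO/XOO/XXX] terminal -1; root [..O/XOO/.XX] d4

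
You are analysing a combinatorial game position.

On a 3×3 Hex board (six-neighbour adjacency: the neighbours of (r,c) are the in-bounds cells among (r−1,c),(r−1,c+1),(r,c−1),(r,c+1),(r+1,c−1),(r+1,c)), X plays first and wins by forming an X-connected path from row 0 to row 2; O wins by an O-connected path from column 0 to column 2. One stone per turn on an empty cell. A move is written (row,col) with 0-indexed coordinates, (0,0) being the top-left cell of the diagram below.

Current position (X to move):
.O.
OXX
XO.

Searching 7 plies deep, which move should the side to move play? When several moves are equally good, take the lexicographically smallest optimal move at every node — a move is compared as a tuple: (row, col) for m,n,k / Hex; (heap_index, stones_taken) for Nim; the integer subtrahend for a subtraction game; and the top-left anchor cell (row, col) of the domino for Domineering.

ply 1, X at .O./OXX/XO. | (0,0)=-1→XO./OXX/XO.; (0,2)=+1→.OX/OXX/XO.*; (2,2)=-1→.O./OXX/XOX
ply 2: .OX/OXX/XO. is terminal -1 (O); from .O./OXX/XO. depth 7

X's best at [.O./OXX/XO.]: (0,2)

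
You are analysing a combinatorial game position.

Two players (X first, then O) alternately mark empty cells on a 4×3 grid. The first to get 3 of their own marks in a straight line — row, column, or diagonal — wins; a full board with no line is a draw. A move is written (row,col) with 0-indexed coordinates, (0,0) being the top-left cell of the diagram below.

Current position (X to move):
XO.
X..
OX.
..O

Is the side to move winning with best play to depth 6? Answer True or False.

p1 X@[XO./X../OX./..O]: (0,2)[XOX/X../OX./..O]+0 (1,1)[XO./XX./OX./..O]+1* (1,2)[XO./X.X/OX./..O]+1 (2,2)[XO./X../OXX/..O]+0 (3,0)[XO./X../OX./X.O]+0 (3,1)[XO./X../OX./.XO]+0
p2 O@[XO./XX./OX./..O]: (0,2)[XOO/XX./OX./..O]-1* (1,2)[XO./XXO/OX./..O]-1 (2,2)[XO./XX./OXO/..O]-1 (3,0)[XO./XX./OX./O.O]-1 (3,1)[XO./XX./OX./.OO]-1
p3 X@[XOO/XX./OX./..O]: (1,2)[XOO/XXX/OX./..O]+1* (2,2)[XOO/XX./OXX/..O]+1 (3,0)[XOO/XX./OX./X.O]+1 (3,1)[XOO/XX./OX./.XO]+1
p4 O@[XOO/XXX/OX./..O] terminal -1; root [XO./X../OX./..O] d6

X winning at [XO./X../OX./..O]: True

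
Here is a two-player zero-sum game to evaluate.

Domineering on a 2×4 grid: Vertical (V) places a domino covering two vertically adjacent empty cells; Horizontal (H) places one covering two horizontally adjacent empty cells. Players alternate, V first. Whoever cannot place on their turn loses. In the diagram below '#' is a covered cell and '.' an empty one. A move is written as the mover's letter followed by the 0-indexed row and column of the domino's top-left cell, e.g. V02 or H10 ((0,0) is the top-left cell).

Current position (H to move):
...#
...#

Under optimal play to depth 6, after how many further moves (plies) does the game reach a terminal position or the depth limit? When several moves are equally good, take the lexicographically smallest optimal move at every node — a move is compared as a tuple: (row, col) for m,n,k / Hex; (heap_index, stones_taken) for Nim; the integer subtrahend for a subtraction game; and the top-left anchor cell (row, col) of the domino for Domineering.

PV length from [...#/...#]: 3 plies

[...#/...#] H move#1: H00:+1/##.#/...#*, H01:+1/.###/...#, H10:+1/...#/##.#, H11:+1/...#/.###
[##.#/...#] V move#2: V02:-1/####/..##*
[####/..##] H move#3: H10:+1/####/####*
[####/####] end (terminal -1, V#4); searched ...#/...# to 6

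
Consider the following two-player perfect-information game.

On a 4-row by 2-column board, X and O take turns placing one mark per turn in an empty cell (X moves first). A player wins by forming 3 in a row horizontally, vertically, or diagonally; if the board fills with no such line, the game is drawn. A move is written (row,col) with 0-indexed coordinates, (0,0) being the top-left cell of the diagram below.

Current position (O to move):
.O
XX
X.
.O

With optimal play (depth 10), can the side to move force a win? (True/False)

O winning at [.O/XX/X./.O]: False

ply 1, O at .O/XX/X./.O | (0,0)=-1→OO/XX/X./.O*; (2,1)=-1→.O/XX/XO/.O; (3,0)=-1→.O/XX/X./OO
ply 2, X at OO/XX/X./.O | (2,1)=+0→OO/XX/XX/.O; (3,0)=+1→OO/XX/X./XO*
ply 3: OO/XX/X./XO is terminal -1 (O); from .O/XX/X./.O depth 10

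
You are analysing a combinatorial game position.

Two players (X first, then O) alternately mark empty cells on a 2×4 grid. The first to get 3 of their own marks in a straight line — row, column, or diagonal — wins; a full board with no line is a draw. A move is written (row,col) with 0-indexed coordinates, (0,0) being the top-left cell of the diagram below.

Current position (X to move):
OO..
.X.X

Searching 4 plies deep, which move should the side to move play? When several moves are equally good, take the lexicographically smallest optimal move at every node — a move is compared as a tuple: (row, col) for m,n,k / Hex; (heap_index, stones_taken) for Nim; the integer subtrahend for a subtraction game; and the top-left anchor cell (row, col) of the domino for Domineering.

X's best at [OO../.X.X]: (1,2)

[OO../.X.X] X move#1: (0,2):+0/OOX./.X.X, (0,3):-1/OO.X/.X.X, (1,0):-1/OO../XX.X, (1,2):+1/OO../.XXX*
[OO../.XXX] end (terminal -1, O#2); searched OO../.X.X to 4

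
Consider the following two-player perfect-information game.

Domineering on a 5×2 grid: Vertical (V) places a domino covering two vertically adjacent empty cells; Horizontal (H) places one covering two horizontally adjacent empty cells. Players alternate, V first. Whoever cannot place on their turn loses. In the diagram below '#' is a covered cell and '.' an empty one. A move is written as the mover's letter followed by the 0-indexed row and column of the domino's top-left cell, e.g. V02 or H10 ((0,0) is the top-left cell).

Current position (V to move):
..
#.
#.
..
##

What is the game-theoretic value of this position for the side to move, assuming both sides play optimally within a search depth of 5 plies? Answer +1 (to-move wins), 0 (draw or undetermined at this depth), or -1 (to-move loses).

[../#./#./../##] V move#1: V01:-1/.#/##/#./../##*, V11:-1/../##/##/../##, V21:-1/../#./##/.#/##
[.#/##/#./../##] H move#2: H30:+1/.#/##/#./##/##*
[.#/##/#./##/##] end (terminal -1, V#3); searched ../#./#./../## to 5

value(../#./#./../##, V) = -1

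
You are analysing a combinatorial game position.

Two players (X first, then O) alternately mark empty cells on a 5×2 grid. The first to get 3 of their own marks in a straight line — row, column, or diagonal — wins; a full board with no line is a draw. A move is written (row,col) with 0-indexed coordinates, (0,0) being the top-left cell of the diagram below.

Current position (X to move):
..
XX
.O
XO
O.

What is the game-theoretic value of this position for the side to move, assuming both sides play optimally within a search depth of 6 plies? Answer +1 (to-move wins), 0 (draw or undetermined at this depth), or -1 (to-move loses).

[../XX/.O/XO/O.] X move#1: (0,0):-1/X./XX/.O/XO/O., (0,1):-1/.X/XX/.O/XO/O., (2,0):+1/../XX/XO/XO/O.*, (4,1):+0/../XX/.O/XO/OX
[../XX/XO/XO/O.] end (terminal -1, O#2); searched ../XX/.O/XO/O. to 6

value(../XX/.O/XO/O., X) = +1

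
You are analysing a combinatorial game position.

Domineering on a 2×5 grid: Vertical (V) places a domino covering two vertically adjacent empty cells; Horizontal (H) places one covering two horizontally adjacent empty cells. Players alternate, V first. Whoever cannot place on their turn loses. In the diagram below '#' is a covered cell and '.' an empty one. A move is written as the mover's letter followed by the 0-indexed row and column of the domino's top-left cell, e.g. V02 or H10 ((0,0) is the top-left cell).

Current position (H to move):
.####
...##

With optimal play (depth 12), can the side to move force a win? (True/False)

H winning at [.####/...##]: True

p1 H@[.####/...##]: H10[.####/##.##]+1* H11[.####/.####]-1
p2 V@[.####/##.##] terminal -1; root [.####/...##] d12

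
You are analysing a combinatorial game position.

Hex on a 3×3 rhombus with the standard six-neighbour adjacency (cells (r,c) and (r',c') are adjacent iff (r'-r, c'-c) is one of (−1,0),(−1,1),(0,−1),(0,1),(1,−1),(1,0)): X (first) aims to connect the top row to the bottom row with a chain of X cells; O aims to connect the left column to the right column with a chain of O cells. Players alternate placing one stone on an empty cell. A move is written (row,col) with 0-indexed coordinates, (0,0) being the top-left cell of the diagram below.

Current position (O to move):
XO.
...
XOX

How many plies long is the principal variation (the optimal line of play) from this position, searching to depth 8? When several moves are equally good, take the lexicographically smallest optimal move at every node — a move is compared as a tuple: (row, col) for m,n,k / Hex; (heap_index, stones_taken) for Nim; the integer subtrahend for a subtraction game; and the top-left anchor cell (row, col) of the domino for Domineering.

PV length from [XO./.../XOX]: 2 plies

[XO./.../XOX] O move#1: (0,2):-1/XOO/.../XOX*, (1,0):-1/XO./O../XOX, (1,1):-1/XO./.O./XOX, (1,2):-1/XO./..O/XOX
[XOO/.../XOX] X move#2: (1,0):+1/XOO/X../XOX*, (1,1):-1/XOO/.X./XOX, (1,2):-1/XOO/..X/XOX
[XOO/X../XOX] end (terminal -1, O#3); searched XO./.../XOX to 8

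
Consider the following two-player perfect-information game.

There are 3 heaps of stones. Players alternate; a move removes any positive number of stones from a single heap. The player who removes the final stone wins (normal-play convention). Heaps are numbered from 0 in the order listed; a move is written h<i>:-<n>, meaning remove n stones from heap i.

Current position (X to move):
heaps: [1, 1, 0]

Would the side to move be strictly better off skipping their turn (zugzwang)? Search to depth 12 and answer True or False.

zugzwang((1,1,0), X) = True

[(1,1,0)] X move#1: h0:-1:-1/(0,1,0)*, h1:-1:-1/(1,0,0)
[(0,1,0)] O move#2: h1:-1:+1/(0,0,0)*
[(0,0,0)] end (terminal -1, X#3); searched (1,1,0) to 12
suppose X passes — search the same position with O to move:
pass> [(1,1,0)] O move#1: h0:-1:-1/(0,1,0)*, h1:-1:-1/(1,0,0)
pass> [(0,1,0)] X move#2: h1:-1:+1/(0,0,0)*
pass> [(0,0,0)] end (terminal -1, O#3); searched (1,1,0) to 12
for X: play -1, pass +1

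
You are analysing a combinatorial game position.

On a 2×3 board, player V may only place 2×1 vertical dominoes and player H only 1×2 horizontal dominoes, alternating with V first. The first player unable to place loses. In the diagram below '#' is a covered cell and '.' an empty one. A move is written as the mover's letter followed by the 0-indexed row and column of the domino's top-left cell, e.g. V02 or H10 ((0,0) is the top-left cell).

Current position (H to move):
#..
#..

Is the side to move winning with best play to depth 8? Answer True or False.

H winning at [#../#..]: True

[#../#..] H move#1: H01:+1/###/#..*, H11:+1/#../###
[###/#..] end (terminal -1, V#2); searched #../#.. to 8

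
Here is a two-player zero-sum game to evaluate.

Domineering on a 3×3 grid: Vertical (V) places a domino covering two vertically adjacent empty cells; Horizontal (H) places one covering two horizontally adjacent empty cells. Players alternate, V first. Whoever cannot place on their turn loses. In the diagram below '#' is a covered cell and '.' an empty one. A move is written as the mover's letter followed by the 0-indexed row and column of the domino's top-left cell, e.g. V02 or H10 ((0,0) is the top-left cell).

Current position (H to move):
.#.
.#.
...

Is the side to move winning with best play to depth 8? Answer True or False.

p1 H@[.#./.#./...]: H20[.#./.#./##.]-1* H21[.#./.#./.##]-1
p2 V@[.#./.#./##.]: V00[##./##./##.]+1* V02[.##/.##/##.]+1 V12[.#./.##/###]+1
p3 H@[##./##./##.] terminal -1; root [.#./.#./...] d8

H winning at [.#./.#./...]: False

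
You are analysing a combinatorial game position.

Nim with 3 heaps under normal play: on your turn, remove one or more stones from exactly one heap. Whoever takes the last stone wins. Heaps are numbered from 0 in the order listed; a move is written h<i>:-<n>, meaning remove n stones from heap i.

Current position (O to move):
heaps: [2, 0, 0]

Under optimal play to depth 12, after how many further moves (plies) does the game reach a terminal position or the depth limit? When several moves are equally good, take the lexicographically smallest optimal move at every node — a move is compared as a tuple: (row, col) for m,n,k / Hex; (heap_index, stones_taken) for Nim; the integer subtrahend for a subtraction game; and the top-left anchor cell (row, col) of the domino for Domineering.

PV length from [(2,0,0)]: 1 ply

ply 1, O at (2,0,0) | h0:-1=-1→(1,0,0); h0:-2=+1→(0,0,0)*
ply 2: (0,0,0) is terminal -1 (X); from (2,0,0) depth 12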